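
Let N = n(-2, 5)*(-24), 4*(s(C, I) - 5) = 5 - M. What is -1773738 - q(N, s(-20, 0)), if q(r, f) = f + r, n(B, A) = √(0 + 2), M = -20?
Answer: -7094997/4 + 24*√2 ≈ -1.7737e+6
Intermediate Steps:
n(B, A) = √2
s(C, I) = 45/4 (s(C, I) = 5 + (5 - 1*(-20))/4 = 5 + (5 + 20)/4 = 5 + (¼)*25 = 5 + 25/4 = 45/4)
N = -24*√2 (N = √2*(-24) = -24*√2 ≈ -33.941)
-1773738 - q(N, s(-20, 0)) = -1773738 - (45/4 - 24*√2) = -1773738 + (-45/4 + 24*√2) = -7094997/4 + 24*√2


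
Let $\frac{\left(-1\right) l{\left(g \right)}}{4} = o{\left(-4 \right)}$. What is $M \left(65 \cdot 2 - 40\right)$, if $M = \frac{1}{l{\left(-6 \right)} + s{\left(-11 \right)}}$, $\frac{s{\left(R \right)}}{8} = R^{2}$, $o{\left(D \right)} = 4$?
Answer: $\frac{45}{476} \approx 0.094538$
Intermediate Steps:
$l{\left(g \right)} = -16$ ($l{\left(g \right)} = \left(-4\right) 4 = -16$)
$s{\left(R \right)} = 8 R^{2}$
$M = \frac{1}{952}$ ($M = \frac{1}{-16 + 8 \left(-11\right)^{2}} = \frac{1}{-16 + 8 \cdot 121} = \frac{1}{-16 + 968} = \frac{1}{952} \approx 0.0010504$)
$M \left(65 \cdot 2 - 40\right) = \frac{65 \cdot 2 - 40}{952} = \frac{130 - 40}{952} = \frac{1}{952} \cdot 90 = \frac{45}{476}$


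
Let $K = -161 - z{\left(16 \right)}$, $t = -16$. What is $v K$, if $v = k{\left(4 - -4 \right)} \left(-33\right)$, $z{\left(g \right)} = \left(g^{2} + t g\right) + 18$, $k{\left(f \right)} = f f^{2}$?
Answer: $3024384$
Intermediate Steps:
$k{\left(f \right)} = f^{3}$
$z{\left(g \right)} = 18 + g^{2} - 16 g$ ($z{\left(g \right)} = \left(g^{2} - 16 g\right) + 18 = 18 + g^{2} - 16 g$)
$v = -16896$ ($v = \left(4 - -4\right)^{3} \left(-33\right) = \left(4 + 4\right)^{3} \left(-33\right) = 8^{3} \left(-33\right) = 512 \left(-33\right) = -16896$)
$K = -179$ ($K = -161 - \left(18 + 16^{2} - 256\right) = -161 - \left(18 + 256 - 256\right) = -161 - 18 = -179$)
$v K = \left(-16896\right) \left(-179\right) = 3024384$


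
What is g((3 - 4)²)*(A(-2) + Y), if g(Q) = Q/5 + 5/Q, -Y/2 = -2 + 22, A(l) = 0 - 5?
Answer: -234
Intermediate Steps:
A(l) = -5
Y = -40 (Y = -2*(-2 + 22) = -2*20 = -40)
g(Q) = 5/Q + Q/5 (g(Q) = Q*(⅕) + 5/Q = Q/5 + 5/Q = 5/Q + Q/5)
g((3 - 4)²)*(A(-2) + Y) = (5/((3 - 4)²) + (3 - 4)²/5)*(-5 - 40) = (5/((-1)²) + (⅕)*(-1)²)*(-45) = (5/1 + (⅕)*1)*(-45) = (5*1 + ⅕)*(-45) = (5 + ⅕)*(-45) = (26/5)*(-45) = -234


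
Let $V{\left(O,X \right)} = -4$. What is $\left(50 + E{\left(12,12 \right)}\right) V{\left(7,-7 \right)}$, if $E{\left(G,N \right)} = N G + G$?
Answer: $-824$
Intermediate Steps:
$E{\left(G,N \right)} = G + G N$ ($E{\left(G,N \right)} = G N + G = G + G N$)
$\left(50 + E{\left(12,12 \right)}\right) V{\left(7,-7 \right)} = \left(50 + 12 \left(1 + 12\right)\right) \left(-4\right) = \left(50 + 12 \cdot 13\right) \left(-4\right) = \left(50 + 156\right) \left(-4\right) = 206 \left(-4\right) = -824$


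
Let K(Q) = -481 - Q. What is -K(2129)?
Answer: 2610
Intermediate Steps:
-K(2129) = -(-481 - 1*2129) = -(-481 - 2129) = -1*(-2610) = 2610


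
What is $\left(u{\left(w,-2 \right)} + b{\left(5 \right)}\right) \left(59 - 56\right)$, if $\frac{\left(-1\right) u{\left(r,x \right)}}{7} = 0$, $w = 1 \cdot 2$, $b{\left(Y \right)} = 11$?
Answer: $33$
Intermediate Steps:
$w = 2$
$u{\left(r,x \right)} = 0$ ($u{\left(r,x \right)} = \left(-7\right) 0 = 0$)
$\left(u{\left(w,-2 \right)} + b{\left(5 \right)}\right) \left(59 - 56\right) = \left(0 + 11\right) \left(59 - 56\right) = 11 \cdot 3 = 33$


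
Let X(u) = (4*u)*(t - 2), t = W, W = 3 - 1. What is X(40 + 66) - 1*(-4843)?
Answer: 4843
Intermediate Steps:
W = 2
t = 2
X(u) = 0 (X(u) = (4*u)*(2 - 2) = (4*u)*0 = 0)
X(40 + 66) - 1*(-4843) = 0 - 1*(-4843) = 0 + 4843 = 4843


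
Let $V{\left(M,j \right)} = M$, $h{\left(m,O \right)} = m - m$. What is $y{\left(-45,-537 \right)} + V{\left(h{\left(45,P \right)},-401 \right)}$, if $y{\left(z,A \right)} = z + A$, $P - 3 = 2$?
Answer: $-582$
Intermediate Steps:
$P = 5$ ($P = 3 + 2 = 5$)
$y{\left(z,A \right)} = A + z$
$h{\left(m,O \right)} = 0$
$y{\left(-45,-537 \right)} + V{\left(h{\left(45,P \right)},-401 \right)} = \left(-537 - 45\right) + 0 = -582 + 0 = -582$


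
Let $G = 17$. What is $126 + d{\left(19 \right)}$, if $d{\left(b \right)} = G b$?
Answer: $449$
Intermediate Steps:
$d{\left(b \right)} = 17 b$
$126 + d{\left(19 \right)} = 126 + 17 \cdot 19 = 126 + 323 = 449$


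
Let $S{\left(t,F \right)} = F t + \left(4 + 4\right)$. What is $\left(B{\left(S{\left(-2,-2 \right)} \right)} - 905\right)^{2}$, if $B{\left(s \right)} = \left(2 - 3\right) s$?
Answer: $840889$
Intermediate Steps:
$S{\left(t,F \right)} = 8 + F t$ ($S{\left(t,F \right)} = F t + 8 = 8 + F t$)
$B{\left(s \right)} = - s$
$\left(B{\left(S{\left(-2,-2 \right)} \right)} - 905\right)^{2} = \left(- (8 - -4) - 905\right)^{2} = \left(- (8 + 4) - 905\right)^{2} = \left(\left(-1\right) 12 - 905\right)^{2} = \left(-12 - 905\right)^{2} = \left(-917\right)^{2} = 840889$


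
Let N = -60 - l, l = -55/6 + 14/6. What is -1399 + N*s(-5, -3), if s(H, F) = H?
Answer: -6799/6 ≈ -1133.2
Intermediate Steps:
l = -41/6 (l = -55*⅙ + 14*(⅙) = -55/6 + 7/3 = -41/6 ≈ -6.8333)
N = -319/6 (N = -60 - 1*(-41/6) = -60 + 41/6 = -319/6 ≈ -53.167)
-1399 + N*s(-5, -3) = -1399 - 319/6*(-5) = -1399 + 1595/6 = -6799/6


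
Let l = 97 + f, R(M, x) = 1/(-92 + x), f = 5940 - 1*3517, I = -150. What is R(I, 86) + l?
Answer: 15119/6 ≈ 2519.8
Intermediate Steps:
f = 2423 (f = 5940 - 3517 = 2423)
l = 2520 (l = 97 + 2423 = 2520)
R(I, 86) + l = 1/(-92 + 86) + 2520 = 1/(-6) + 2520 = -⅙ + 2520 = 15119/6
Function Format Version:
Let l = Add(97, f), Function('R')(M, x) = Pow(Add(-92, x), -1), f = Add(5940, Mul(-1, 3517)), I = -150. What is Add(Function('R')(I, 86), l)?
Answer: Rational(15119, 6) ≈ 2519.8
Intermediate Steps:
f = 2423 (f = Add(5940, -3517) = 2423)
l = 2520 (l = Add(97, 2423) = 2520)
Add(Function('R')(I, 86), l) = Add(Pow(Add(-92, 86), -1), 2520) = Add(Pow(-6, -1), 2520) = Add(Rational(-1, 6), 2520) = Rational(15119, 6)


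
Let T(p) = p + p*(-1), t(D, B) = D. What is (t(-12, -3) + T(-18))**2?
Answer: 144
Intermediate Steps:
T(p) = 0 (T(p) = p - p = 0)
(t(-12, -3) + T(-18))**2 = (-12 + 0)**2 = (-12)**2 = 144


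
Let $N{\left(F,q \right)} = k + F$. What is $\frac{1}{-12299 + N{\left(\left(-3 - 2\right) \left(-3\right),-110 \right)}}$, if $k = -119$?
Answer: $- \frac{1}{12403} \approx -8.0626 \cdot 10^{-5}$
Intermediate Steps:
$N{\left(F,q \right)} = -119 + F$
$\frac{1}{-12299 + N{\left(\left(-3 - 2\right) \left(-3\right),-110 \right)}} = \frac{1}{-12299 - \left(119 - \left(-3 - 2\right) \left(-3\right)\right)} = \frac{1}{-12299 - 104} = \frac{1}{-12403} = - \frac{1}{12403}$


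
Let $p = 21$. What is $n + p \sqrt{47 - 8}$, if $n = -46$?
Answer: $-46 + 21 \sqrt{39} \approx 85.145$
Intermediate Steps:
$n + p \sqrt{47 - 8} = -46 + 21 \sqrt{47 - 8} = -46 + 21 \sqrt{39}$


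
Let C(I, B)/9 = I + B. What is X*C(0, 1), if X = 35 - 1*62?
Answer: -243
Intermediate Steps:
X = -27 (X = 35 - 62 = -27)
C(I, B) = 9*B + 9*I (C(I, B) = 9*(I + B) = 9*(B + I) = 9*B + 9*I)
X*C(0, 1) = -27*(9*1 + 9*0) = -27*(9 + 0) = -27*9 = -243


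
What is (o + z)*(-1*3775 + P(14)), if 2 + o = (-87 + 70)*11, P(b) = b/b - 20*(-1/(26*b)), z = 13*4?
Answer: 47049773/91 ≈ 5.1703e+5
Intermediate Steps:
z = 52
P(b) = 1 + 10/(13*b) (P(b) = 1 - (-10)/(13*b) = 1 + 10/(13*b))
o = -189 (o = -2 + (-87 + 70)*11 = -2 - 17*11 = -2 - 187 = -189)
(o + z)*(-1*3775 + P(14)) = (-189 + 52)*(-1*3775 + (10/13 + 14)/14) = -137*(-3775 + (1/14)*(192/13)) = -137*(-3775 + 96/91) = -137*(-343429/91) = 47049773/91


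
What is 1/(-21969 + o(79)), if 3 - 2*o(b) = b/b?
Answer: -1/21968 ≈ -4.5521e-5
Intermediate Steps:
o(b) = 1 (o(b) = 3/2 - b/(2*b) = 3/2 - ½*1 = 3/2 - ½ = 1)
1/(-21969 + o(79)) = 1/(-21969 + 1) = 1/(-21968) = -1/21968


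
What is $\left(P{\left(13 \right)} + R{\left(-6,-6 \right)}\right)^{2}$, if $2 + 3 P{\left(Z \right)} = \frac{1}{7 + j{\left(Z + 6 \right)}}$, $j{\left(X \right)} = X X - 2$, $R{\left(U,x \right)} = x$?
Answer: $\frac{53567761}{1205604} \approx 44.432$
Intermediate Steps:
$j{\left(X \right)} = -2 + X^{2}$ ($j{\left(X \right)} = X^{2} - 2 = -2 + X^{2}$)
$P{\left(Z \right)} = - \frac{2}{3} + \frac{1}{3 \left(5 + \left(6 + Z\right)^{2}\right)}$ ($P{\left(Z \right)} = - \frac{2}{3} + \frac{1}{3 \left(7 + \left(-2 + \left(Z + 6\right)^{2}\right)\right)} = - \frac{2}{3} + \frac{1}{3 \left(7 + \left(-2 + \left(6 + Z\right)^{2}\right)\right)} = - \frac{2}{3} + \frac{1}{3 \left(5 + \left(6 + Z\right)^{2}\right)}$)
$\left(P{\left(13 \right)} + R{\left(-6,-6 \right)}\right)^{2} = \left(\frac{-9 - 2 \left(6 + 13\right)^{2}}{3 \left(5 + \left(6 + 13\right)^{2}\right)} - 6\right)^{2} = \left(\frac{-9 - 2 \cdot 19^{2}}{3 \left(5 + 19^{2}\right)} - 6\right)^{2} = \left(\frac{-9 - 722}{3 \left(5 + 361\right)} - 6\right)^{2} = \left(\frac{-9 - 722}{3 \cdot 366} - 6\right)^{2} = \left(\frac{1}{3} \cdot \frac{1}{366} \left(-731\right) - 6\right)^{2} = \left(- \frac{731}{1098} - 6\right)^{2} = \left(- \frac{7319}{1098}\right)^{2} = \frac{53567761}{1205604}$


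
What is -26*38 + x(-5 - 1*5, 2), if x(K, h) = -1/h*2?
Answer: -989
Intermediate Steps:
x(K, h) = -2/h
-26*38 + x(-5 - 1*5, 2) = -26*38 - 2/2 = -988 - 2*½ = -988 - 1 = -989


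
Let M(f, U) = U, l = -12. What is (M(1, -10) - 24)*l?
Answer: 408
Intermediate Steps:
(M(1, -10) - 24)*l = (-10 - 24)*(-12) = -34*(-12) = 408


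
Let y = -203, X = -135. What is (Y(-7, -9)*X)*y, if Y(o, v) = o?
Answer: -191835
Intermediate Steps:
(Y(-7, -9)*X)*y = -7*(-135)*(-203) = 945*(-203) = -191835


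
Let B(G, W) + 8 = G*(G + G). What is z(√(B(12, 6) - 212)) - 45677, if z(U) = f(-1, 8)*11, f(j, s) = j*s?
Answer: -45765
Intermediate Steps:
B(G, W) = -8 + 2*G² (B(G, W) = -8 + G*(G + G) = -8 + G*(2*G) = -8 + 2*G²)
z(U) = -88 (z(U) = -1*8*11 = -8*11 = -88)
z(√(B(12, 6) - 212)) - 45677 = -88 - 45677 = -45765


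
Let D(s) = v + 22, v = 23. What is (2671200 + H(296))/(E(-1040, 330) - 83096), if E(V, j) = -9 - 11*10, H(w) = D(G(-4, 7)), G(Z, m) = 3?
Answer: -534249/16643 ≈ -32.101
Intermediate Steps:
D(s) = 45 (D(s) = 23 + 22 = 45)
H(w) = 45
E(V, j) = -119 (E(V, j) = -9 - 110 = -119)
(2671200 + H(296))/(E(-1040, 330) - 83096) = (2671200 + 45)/(-119 - 83096) = 2671245/(-83215) = 2671245*(-1/83215) = -534249/16643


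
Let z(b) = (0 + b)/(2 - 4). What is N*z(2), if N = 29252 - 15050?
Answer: -14202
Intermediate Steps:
z(b) = -b/2 (z(b) = b/(-2) = b*(-1/2) = -b/2)
N = 14202
N*z(2) = 14202*(-1/2*2) = 14202*(-1) = -14202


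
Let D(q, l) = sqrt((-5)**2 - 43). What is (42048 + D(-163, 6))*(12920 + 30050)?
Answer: 1806802560 + 128910*I*sqrt(2) ≈ 1.8068e+9 + 1.8231e+5*I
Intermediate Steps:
D(q, l) = 3*I*sqrt(2) (D(q, l) = sqrt(25 - 43) = sqrt(-18) = 3*I*sqrt(2))
(42048 + D(-163, 6))*(12920 + 30050) = (42048 + 3*I*sqrt(2))*(12920 + 30050) = (42048 + 3*I*sqrt(2))*42970 = 1806802560 + 128910*I*sqrt(2)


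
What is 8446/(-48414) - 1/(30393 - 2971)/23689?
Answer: -2743259802241/15724861341906 ≈ -0.17445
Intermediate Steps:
8446/(-48414) - 1/(30393 - 2971)/23689 = 8446*(-1/48414) - 1/27422*(1/23689) = -4223/24207 - 1*1/27422*(1/23689) = -4223/24207 - 1/27422*1/23689 = -4223/24207 - 1/649599758 = -2743259802241/15724861341906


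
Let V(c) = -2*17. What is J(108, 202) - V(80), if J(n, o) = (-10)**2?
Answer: 134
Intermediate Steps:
V(c) = -34
J(n, o) = 100
J(108, 202) - V(80) = 100 - 1*(-34) = 100 + 34 = 134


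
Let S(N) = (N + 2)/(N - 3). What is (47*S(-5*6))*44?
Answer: 5264/3 ≈ 1754.7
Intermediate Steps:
S(N) = (2 + N)/(-3 + N)
(47*S(-5*6))*44 = (47*((2 - 5*6)/(-3 - 5*6)))*44 = (47*((2 - 30)/(-3 - 30)))*44 = (47*(-28/(-33)))*44 = (47*(-1/33*(-28)))*44 = (47*(28/33))*44 = (1316/33)*44 = 5264/3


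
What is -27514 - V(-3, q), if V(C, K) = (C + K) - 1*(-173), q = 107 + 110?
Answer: -27901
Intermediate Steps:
q = 217
V(C, K) = 173 + C + K (V(C, K) = (C + K) + 173 = 173 + C + K)
-27514 - V(-3, q) = -27514 - (173 - 3 + 217) = -27514 - 1*387 = -27514 - 387 = -27901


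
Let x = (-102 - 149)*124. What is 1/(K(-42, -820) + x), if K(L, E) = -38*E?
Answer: 1/36 ≈ 0.027778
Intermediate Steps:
x = -31124 (x = -251*124 = -31124)
1/(K(-42, -820) + x) = 1/(-38*(-820) - 31124) = 1/(31160 - 31124) = 1/36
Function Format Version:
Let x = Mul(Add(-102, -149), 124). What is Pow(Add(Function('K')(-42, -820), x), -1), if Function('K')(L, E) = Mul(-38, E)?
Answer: Rational(1, 36) ≈ 0.027778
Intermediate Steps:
x = -31124 (x = Mul(-251, 124) = -31124)
Pow(Add(Function('K')(-42, -820), x), -1) = Pow(Add(Mul(-38, -820), -31124), -1) = Pow(Add(31160, -31124), -1) = Pow(36, -1) = Rational(1, 36)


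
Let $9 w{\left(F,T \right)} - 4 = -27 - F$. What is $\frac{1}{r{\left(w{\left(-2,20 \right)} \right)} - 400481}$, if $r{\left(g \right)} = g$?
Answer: $- \frac{3}{1201450} \approx -2.497 \cdot 10^{-6}$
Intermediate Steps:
$w{\left(F,T \right)} = - \frac{23}{9} - \frac{F}{9}$ ($w{\left(F,T \right)} = \frac{4}{9} + \frac{-27 - F}{9} = \frac{4}{9} - \left(3 + \frac{F}{9}\right) = - \frac{23}{9} - \frac{F}{9}$)
$\frac{1}{r{\left(w{\left(-2,20 \right)} \right)} - 400481} = \frac{1}{\left(- \frac{23}{9} - - \frac{2}{9}\right) - 400481} = \frac{1}{\left(- \frac{23}{9} + \frac{2}{9}\right) - 400481} = \frac{1}{- \frac{7}{3} - 400481} = \frac{1}{- \frac{1201450}{3}} = - \frac{3}{1201450}$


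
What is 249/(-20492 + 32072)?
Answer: 83/3860 ≈ 0.021503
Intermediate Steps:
249/(-20492 + 32072) = 249/11580 = 249*(1/11580) = 83/3860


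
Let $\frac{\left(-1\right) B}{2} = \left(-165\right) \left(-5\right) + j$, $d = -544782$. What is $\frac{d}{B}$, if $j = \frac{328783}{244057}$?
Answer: $\frac{66478930287}{201675808} \approx 329.63$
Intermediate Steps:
$j = \frac{328783}{244057}$ ($j = 328783 \cdot \frac{1}{244057} = \frac{328783}{244057} \approx 1.3472$)
$B = - \frac{403351616}{244057}$ ($B = - 2 \left(\left(-165\right) \left(-5\right) + \frac{328783}{244057}\right) = - 2 \left(825 + \frac{328783}{244057}\right) = \left(-2\right) \frac{201675808}{244057} = - \frac{403351616}{244057} \approx -1652.7$)
$\frac{d}{B} = - \frac{544782}{- \frac{403351616}{244057}} = \left(-544782\right) \left(- \frac{244057}{403351616}\right) = \frac{66478930287}{201675808}$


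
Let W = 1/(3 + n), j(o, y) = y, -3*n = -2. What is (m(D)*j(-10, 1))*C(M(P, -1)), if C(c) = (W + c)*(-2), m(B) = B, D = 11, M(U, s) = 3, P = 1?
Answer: -72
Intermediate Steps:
n = ⅔ (n = -⅓*(-2) = ⅔ ≈ 0.66667)
W = 3/11 (W = 1/(3 + ⅔) = 1/(11/3) = 3/11 ≈ 0.27273)
C(c) = -6/11 - 2*c (C(c) = (3/11 + c)*(-2) = -6/11 - 2*c)
(m(D)*j(-10, 1))*C(M(P, -1)) = (11*1)*(-6/11 - 2*3) = 11*(-6/11 - 6) = 11*(-72/11) = -72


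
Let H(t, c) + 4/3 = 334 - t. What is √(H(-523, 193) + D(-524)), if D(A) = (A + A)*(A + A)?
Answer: √9892437/3 ≈ 1048.4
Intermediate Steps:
H(t, c) = 998/3 - t (H(t, c) = -4/3 + (334 - t) = 998/3 - t)
D(A) = 4*A² (D(A) = (2*A)*(2*A) = 4*A²)
√(H(-523, 193) + D(-524)) = √((998/3 - 1*(-523)) + 4*(-524)²) = √((998/3 + 523) + 4*274576) = √(2567/3 + 1098304) = √(3297479/3) = √9892437/3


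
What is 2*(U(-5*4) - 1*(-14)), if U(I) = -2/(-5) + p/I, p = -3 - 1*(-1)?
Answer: 29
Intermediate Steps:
p = -2 (p = -3 + 1 = -2)
U(I) = ⅖ - 2/I (U(I) = -2/(-5) - 2/I = -2*(-⅕) - 2/I = ⅖ - 2/I)
2*(U(-5*4) - 1*(-14)) = 2*((⅖ - 2/((-5*4))) - 1*(-14)) = 2*((⅖ - 2/(-20)) + 14) = 2*((⅖ - 2*(-1/20)) + 14) = 2*((⅖ + ⅒) + 14) = 2*(½ + 14) = 2*(29/2) = 29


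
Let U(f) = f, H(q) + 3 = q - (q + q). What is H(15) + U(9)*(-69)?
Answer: -639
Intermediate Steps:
H(q) = -3 - q (H(q) = -3 + (q - (q + q)) = -3 + (q - 2*q) = -3 - q)
H(15) + U(9)*(-69) = (-3 - 1*15) + 9*(-69) = (-3 - 15) - 621 = -18 - 621 = -639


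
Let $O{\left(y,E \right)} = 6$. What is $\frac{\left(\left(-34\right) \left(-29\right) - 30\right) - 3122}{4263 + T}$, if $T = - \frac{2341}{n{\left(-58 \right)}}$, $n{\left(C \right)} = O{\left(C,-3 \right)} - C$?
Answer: $- \frac{138624}{270491} \approx -0.51249$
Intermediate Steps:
$n{\left(C \right)} = 6 - C$
$T = - \frac{2341}{64}$ ($T = - \frac{2341}{6 - -58} = - \frac{2341}{6 + 58} = - \frac{2341}{64} \approx -36.578$)
$\frac{\left(\left(-34\right) \left(-29\right) - 30\right) - 3122}{4263 + T} = \frac{\left(\left(-34\right) \left(-29\right) - 30\right) - 3122}{4263 - \frac{2341}{64}} = \frac{\left(986 - 30\right) - 3122}{\frac{270491}{64}} = \left(956 - 3122\right) \frac{64}{270491} = \left(-2166\right) \frac{64}{270491} = - \frac{138624}{270491}$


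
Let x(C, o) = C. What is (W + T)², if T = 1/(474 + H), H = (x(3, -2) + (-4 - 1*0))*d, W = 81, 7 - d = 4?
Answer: 1455575104/221841 ≈ 6561.3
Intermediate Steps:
d = 3 (d = 7 - 1*4 = 7 - 4 = 3)
H = -3 (H = (3 + (-4 - 1*0))*3 = (3 + (-4 + 0))*3 = (3 - 4)*3 = -1*3 = -3)
T = 1/471 (T = 1/(474 - 3) = 1/471 ≈ 0.0021231)
(W + T)² = (81 + 1/471)² = (38152/471)² = 1455575104/221841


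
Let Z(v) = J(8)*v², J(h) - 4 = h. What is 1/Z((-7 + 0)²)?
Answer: 1/28812 ≈ 3.4708e-5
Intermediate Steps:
J(h) = 4 + h
Z(v) = 12*v² (Z(v) = (4 + 8)*v² = 12*v²)
1/Z((-7 + 0)²) = 1/(12*((-7 + 0)²)²) = 1/(12*((-7)²)²) = 1/(12*49²) = 1/(12*2401) = 1/28812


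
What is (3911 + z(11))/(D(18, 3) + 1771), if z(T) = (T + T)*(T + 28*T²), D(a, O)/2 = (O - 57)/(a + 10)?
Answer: 550823/12370 ≈ 44.529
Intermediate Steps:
D(a, O) = 2*(-57 + O)/(10 + a) (D(a, O) = 2*((O - 57)/(a + 10)) = 2*((-57 + O)/(10 + a)) = 2*(-57 + O)/(10 + a))
z(T) = 2*T*(T + 28*T²) (z(T) = (2*T)*(T + 28*T²) = 2*T*(T + 28*T²))
(3911 + z(11))/(D(18, 3) + 1771) = (3911 + 11²*(2 + 56*11))/(2*(-57 + 3)/(10 + 18) + 1771) = (3911 + 121*(2 + 616))/(2*(-54)/28 + 1771) = (3911 + 121*618)/(2*(1/28)*(-54) + 1771) = (3911 + 74778)/(-27/7 + 1771) = 78689/(12370/7) = 78689*(7/12370) = 550823/12370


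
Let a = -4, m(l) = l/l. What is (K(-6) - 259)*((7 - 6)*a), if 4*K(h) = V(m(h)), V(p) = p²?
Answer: 1035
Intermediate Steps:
m(l) = 1
K(h) = ¼ (K(h) = (¼)*1² = (¼)*1 = ¼)
(K(-6) - 259)*((7 - 6)*a) = (¼ - 259)*((7 - 6)*(-4)) = -1035*(-4)/4 = -1035/4*(-4) = 1035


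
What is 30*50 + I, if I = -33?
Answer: 1467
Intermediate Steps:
30*50 + I = 30*50 - 33 = 1500 - 33 = 1467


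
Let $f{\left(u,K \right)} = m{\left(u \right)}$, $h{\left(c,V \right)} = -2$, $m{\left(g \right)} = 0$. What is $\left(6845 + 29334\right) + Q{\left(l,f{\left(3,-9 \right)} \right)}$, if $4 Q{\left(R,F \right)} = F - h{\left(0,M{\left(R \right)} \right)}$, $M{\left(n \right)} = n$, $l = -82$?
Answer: $\frac{72359}{2} \approx 36180.0$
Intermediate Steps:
$f{\left(u,K \right)} = 0$
$Q{\left(R,F \right)} = \frac{1}{2} + \frac{F}{4}$ ($Q{\left(R,F \right)} = \frac{F - -2}{4} = \frac{F + 2}{4} = \frac{2 + F}{4} = \frac{1}{2} + \frac{F}{4}$)
$\left(6845 + 29334\right) + Q{\left(l,f{\left(3,-9 \right)} \right)} = \left(6845 + 29334\right) + \left(\frac{1}{2} + \frac{1}{4} \cdot 0\right) = 36179 + \left(\frac{1}{2} + 0\right) = 36179 + \frac{1}{2} = \frac{72359}{2}$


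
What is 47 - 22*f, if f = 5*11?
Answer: -1163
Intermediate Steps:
f = 55
47 - 22*f = 47 - 22*55 = 47 - 1210 = -1163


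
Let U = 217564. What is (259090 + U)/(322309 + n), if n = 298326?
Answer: 476654/620635 ≈ 0.76801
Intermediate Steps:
(259090 + U)/(322309 + n) = (259090 + 217564)/(322309 + 298326) = 476654/620635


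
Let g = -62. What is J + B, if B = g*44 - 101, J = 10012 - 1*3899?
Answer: 3284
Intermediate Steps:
J = 6113 (J = 10012 - 3899 = 6113)
B = -2829 (B = -62*44 - 101 = -2728 - 101 = -2829)
J + B = 6113 - 2829 = 3284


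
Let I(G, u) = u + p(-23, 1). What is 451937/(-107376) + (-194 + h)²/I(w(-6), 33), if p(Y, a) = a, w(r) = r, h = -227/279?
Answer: 52669884147901/47363446224 ≈ 1112.0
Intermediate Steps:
h = -227/279 (h = -227*1/279 = -227/279 ≈ -0.81362)
I(G, u) = 1 + u (I(G, u) = u + 1 = 1 + u)
451937/(-107376) + (-194 + h)²/I(w(-6), 33) = 451937/(-107376) + (-194 - 227/279)²/(1 + 33) = 451937*(-1/107376) + (-54353/279)²/34 = -451937/107376 + (2954248609/77841)*(1/34) = -451937/107376 + 2954248609/2646594 = 52669884147901/47363446224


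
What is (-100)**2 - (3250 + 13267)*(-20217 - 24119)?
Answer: 732307712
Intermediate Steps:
(-100)**2 - (3250 + 13267)*(-20217 - 24119) = 10000 - 16517*(-44336) = 10000 - 1*(-732297712) = 10000 + 732297712 = 732307712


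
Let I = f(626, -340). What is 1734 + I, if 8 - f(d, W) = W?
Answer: 2082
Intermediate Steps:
f(d, W) = 8 - W
I = 348 (I = 8 - 1*(-340) = 8 + 340 = 348)
1734 + I = 1734 + 348 = 2082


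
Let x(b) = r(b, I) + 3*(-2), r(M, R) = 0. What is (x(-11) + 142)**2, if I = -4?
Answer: 18496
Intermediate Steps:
x(b) = -6 (x(b) = 0 + 3*(-2) = 0 - 6 = -6)
(x(-11) + 142)**2 = (-6 + 142)**2 = 136**2 = 18496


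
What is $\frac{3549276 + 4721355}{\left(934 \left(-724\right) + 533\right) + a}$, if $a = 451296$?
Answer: $- \frac{8270631}{224387} \approx -36.859$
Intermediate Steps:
$\frac{3549276 + 4721355}{\left(934 \left(-724\right) + 533\right) + a} = \frac{3549276 + 4721355}{\left(934 \left(-724\right) + 533\right) + 451296} = \frac{8270631}{\left(-676216 + 533\right) + 451296} = \frac{8270631}{-675683 + 451296} = \frac{8270631}{-224387} = 8270631 \left(- \frac{1}{224387}\right) = - \frac{8270631}{224387}$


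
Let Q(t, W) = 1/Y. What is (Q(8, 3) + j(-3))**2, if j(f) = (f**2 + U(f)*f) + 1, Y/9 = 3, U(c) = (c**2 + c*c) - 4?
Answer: 744769/729 ≈ 1021.6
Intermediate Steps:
U(c) = -4 + 2*c**2 (U(c) = (c**2 + c**2) - 4 = 2*c**2 - 4 = -4 + 2*c**2)
Y = 27 (Y = 9*3 = 27)
Q(t, W) = 1/27
j(f) = 1 + f**2 + f*(-4 + 2*f**2) (j(f) = (f**2 + (-4 + 2*f**2)*f) + 1 = (f**2 + f*(-4 + 2*f**2)) + 1 = 1 + f**2 + f*(-4 + 2*f**2))
(Q(8, 3) + j(-3))**2 = (1/27 + (1 + (-3)**2 + 2*(-3)*(-2 + (-3)**2)))**2 = (1/27 + (1 + 9 + 2*(-3)*(-2 + 9)))**2 = (1/27 + (1 + 9 + 2*(-3)*7))**2 = (1/27 + (1 + 9 - 42))**2 = (1/27 - 32)**2 = (-863/27)**2 = 744769/729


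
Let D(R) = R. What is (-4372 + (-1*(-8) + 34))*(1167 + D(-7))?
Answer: -5022800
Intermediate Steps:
(-4372 + (-1*(-8) + 34))*(1167 + D(-7)) = (-4372 + (-1*(-8) + 34))*(1167 - 7) = (-4372 + (8 + 34))*1160 = (-4372 + 42)*1160 = -4330*1160 = -5022800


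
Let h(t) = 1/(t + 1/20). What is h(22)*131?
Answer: 2620/441 ≈ 5.9410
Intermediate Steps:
h(t) = 1/(1/20 + t) (h(t) = 1/(t + 1/20) = 1/(1/20 + t))
h(22)*131 = (20/(1 + 20*22))*131 = (20/(1 + 440))*131 = (20/441)*131 = 2620/441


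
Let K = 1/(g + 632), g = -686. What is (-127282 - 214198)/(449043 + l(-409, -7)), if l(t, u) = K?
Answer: -18439920/24248321 ≈ -0.76046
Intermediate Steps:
K = -1/54 (K = 1/(-686 + 632) = 1/(-54) = -1/54 ≈ -0.018519)
l(t, u) = -1/54
(-127282 - 214198)/(449043 + l(-409, -7)) = (-127282 - 214198)/(449043 - 1/54) = -341480/24248321/54 = -341480*54/24248321 = -18439920/24248321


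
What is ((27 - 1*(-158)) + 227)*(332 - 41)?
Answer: 119892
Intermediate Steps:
((27 - 1*(-158)) + 227)*(332 - 41) = ((27 + 158) + 227)*291 = (185 + 227)*291 = 412*291 = 119892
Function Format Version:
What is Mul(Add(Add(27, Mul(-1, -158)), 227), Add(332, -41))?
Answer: 119892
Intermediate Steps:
Mul(Add(Add(27, Mul(-1, -158)), 227), Add(332, -41)) = Mul(Add(Add(27, 158), 227), 291) = Mul(Add(185, 227), 291) = Mul(412, 291) = 119892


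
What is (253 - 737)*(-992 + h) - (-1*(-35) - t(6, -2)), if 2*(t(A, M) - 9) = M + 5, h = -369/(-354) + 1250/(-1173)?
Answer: 66454604813/138414 ≈ 4.8012e+5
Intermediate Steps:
h = -3221/138414 (h = -369*(-1/354) + 1250*(-1/1173) = 123/118 - 1250/1173 = -3221/138414 ≈ -0.023271)
t(A, M) = 23/2 + M/2 (t(A, M) = 9 + (M + 5)/2 = 9 + (5 + M)/2 = 9 + (5/2 + M/2) = 23/2 + M/2)
(253 - 737)*(-992 + h) - (-1*(-35) - t(6, -2)) = (253 - 737)*(-992 - 3221/138414) - (-1*(-35) - (23/2 + (1/2)*(-2))) = -484*(-137309909/138414) - (35 - (23/2 - 1)) = 33228997978/69207 - (35 - 1*21/2) = 33228997978/69207 - (35 - 21/2) = 33228997978/69207 - 1*49/2 = 33228997978/69207 - 49/2 = 66454604813/138414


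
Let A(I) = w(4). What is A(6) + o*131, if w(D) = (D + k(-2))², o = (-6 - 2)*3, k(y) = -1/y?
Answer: -12495/4 ≈ -3123.8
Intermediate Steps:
o = -24 (o = -8*3 = -24)
w(D) = (½ + D)² (w(D) = (D - 1/(-2))² = (D - 1*(-½))² = (D + ½)² = (½ + D)²)
A(I) = 81/4 (A(I) = (1 + 2*4)²/4 = (1 + 8)²/4 = (¼)*9² = (¼)*81 = 81/4)
A(6) + o*131 = 81/4 - 24*131 = 81/4 - 3144 = -12495/4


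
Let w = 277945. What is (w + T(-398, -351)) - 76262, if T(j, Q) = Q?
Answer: 201332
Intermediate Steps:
(w + T(-398, -351)) - 76262 = (277945 - 351) - 76262 = 277594 - 76262 = 201332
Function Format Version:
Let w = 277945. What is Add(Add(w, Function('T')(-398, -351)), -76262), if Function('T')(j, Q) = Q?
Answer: 201332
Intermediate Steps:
Add(Add(w, Function('T')(-398, -351)), -76262) = Add(Add(277945, -351), -76262) = Add(277594, -76262) = 201332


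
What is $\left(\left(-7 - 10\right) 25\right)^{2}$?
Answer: $180625$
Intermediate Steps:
$\left(\left(-7 - 10\right) 25\right)^{2} = \left(\left(-17\right) 25\right)^{2} = \left(-425\right)^{2} = 180625$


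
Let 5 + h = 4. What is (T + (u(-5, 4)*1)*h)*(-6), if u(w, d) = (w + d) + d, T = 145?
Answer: -852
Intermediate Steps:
u(w, d) = w + 2*d (u(w, d) = (d + w) + d = w + 2*d)
h = -1 (h = -5 + 4 = -1)
(T + (u(-5, 4)*1)*h)*(-6) = (145 + ((-5 + 2*4)*1)*(-1))*(-6) = (145 + ((-5 + 8)*1)*(-1))*(-6) = (145 + (3*1)*(-1))*(-6) = (145 + 3*(-1))*(-6) = (145 - 3)*(-6) = 142*(-6) = -852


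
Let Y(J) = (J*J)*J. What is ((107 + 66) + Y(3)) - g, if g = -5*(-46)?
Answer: -30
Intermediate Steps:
Y(J) = J³ (Y(J) = J²*J = J³)
g = 230
((107 + 66) + Y(3)) - g = ((107 + 66) + 3³) - 1*230 = (173 + 27) - 230 = 200 - 230 = -30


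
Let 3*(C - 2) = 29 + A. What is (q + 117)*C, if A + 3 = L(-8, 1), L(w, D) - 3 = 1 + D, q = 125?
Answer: 8954/3 ≈ 2984.7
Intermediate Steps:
L(w, D) = 4 + D (L(w, D) = 3 + (1 + D) = 4 + D)
A = 2 (A = -3 + (4 + 1) = -3 + 5 = 2)
C = 37/3 (C = 2 + (29 + 2)/3 = 2 + (⅓)*31 = 2 + 31/3 = 37/3 ≈ 12.333)
(q + 117)*C = (125 + 117)*(37/3) = 242*(37/3) = 8954/3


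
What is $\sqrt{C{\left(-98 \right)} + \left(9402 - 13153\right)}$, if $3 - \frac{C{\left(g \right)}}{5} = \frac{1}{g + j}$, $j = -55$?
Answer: $\frac{i \sqrt{9717251}}{51} \approx 61.123 i$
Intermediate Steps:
$C{\left(g \right)} = 15 - \frac{5}{-55 + g}$ ($C{\left(g \right)} = 15 - \frac{5}{g - 55} = 15 - \frac{5}{-55 + g}$)
$\sqrt{C{\left(-98 \right)} + \left(9402 - 13153\right)} = \sqrt{\frac{5 \left(-166 + 3 \left(-98\right)\right)}{-55 - 98} + \left(9402 - 13153\right)} = \sqrt{\frac{5 \left(-166 - 294\right)}{-153} - 3751} = \sqrt{5 \left(- \frac{1}{153}\right) \left(-460\right) - 3751} = \sqrt{\frac{2300}{153} - 3751} = \sqrt{- \frac{571603}{153}} = \frac{i \sqrt{9717251}}{51}$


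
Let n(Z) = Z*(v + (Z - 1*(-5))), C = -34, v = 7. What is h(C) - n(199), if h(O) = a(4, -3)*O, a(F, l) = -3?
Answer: -41887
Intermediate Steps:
n(Z) = Z*(12 + Z) (n(Z) = Z*(7 + (Z - 1*(-5))) = Z*(7 + (Z + 5)) = Z*(7 + (5 + Z)) = Z*(12 + Z))
h(O) = -3*O
h(C) - n(199) = -3*(-34) - 199*(12 + 199) = 102 - 199*211 = 102 - 1*41989 = 102 - 41989 = -41887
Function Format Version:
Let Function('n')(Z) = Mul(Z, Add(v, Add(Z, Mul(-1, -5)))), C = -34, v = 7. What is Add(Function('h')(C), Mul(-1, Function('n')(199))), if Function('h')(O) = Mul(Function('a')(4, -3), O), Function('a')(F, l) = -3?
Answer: -41887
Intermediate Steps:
Function('n')(Z) = Mul(Z, Add(12, Z)) (Function('n')(Z) = Mul(Z, Add(7, Add(Z, Mul(-1, -5)))) = Mul(Z, Add(7, Add(Z, 5))) = Mul(Z, Add(7, Add(5, Z))) = Mul(Z, Add(12, Z)))
Function('h')(O) = Mul(-3, O)
Add(Function('h')(C), Mul(-1, Function('n')(199))) = Add(Mul(-3, -34), Mul(-1, Mul(199, Add(12, 199)))) = Add(102, Mul(-1, Mul(199, 211))) = Add(102, Mul(-1, 41989)) = Add(102, -41989) = -41887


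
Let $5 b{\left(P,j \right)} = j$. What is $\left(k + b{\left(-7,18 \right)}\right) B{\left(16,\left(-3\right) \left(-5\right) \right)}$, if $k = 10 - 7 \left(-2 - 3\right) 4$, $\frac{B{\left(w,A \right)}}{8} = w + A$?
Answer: $\frac{190464}{5} \approx 38093.0$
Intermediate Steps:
$b{\left(P,j \right)} = \frac{j}{5}$
$B{\left(w,A \right)} = 8 A + 8 w$ ($B{\left(w,A \right)} = 8 \left(w + A\right) = 8 \left(A + w\right) = 8 A + 8 w$)
$k = 150$ ($k = 10 - 7 \left(\left(-5\right) 4\right) = 10 - -140 = 10 + 140 = 150$)
$\left(k + b{\left(-7,18 \right)}\right) B{\left(16,\left(-3\right) \left(-5\right) \right)} = \left(150 + \frac{1}{5} \cdot 18\right) \left(8 \left(\left(-3\right) \left(-5\right)\right) + 8 \cdot 16\right) = \left(150 + \frac{18}{5}\right) \left(8 \cdot 15 + 128\right) = \frac{768 \left(120 + 128\right)}{5} = \frac{768}{5} \cdot 248 = \frac{190464}{5}$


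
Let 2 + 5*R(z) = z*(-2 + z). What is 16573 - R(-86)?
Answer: 75299/5 ≈ 15060.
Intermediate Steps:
R(z) = -⅖ + z*(-2 + z)/5 (R(z) = -⅖ + (z*(-2 + z))/5 = -⅖ + z*(-2 + z)/5)
16573 - R(-86) = 16573 - (-⅖ - ⅖*(-86) + (⅕)*(-86)²) = 16573 - (-⅖ + 172/5 + (⅕)*7396) = 16573 - (-⅖ + 172/5 + 7396/5) = 16573 - 1*7566/5 = 16573 - 7566/5 = 75299/5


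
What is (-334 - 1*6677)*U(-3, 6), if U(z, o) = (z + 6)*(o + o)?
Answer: -252396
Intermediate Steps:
U(z, o) = 2*o*(6 + z) (U(z, o) = (6 + z)*(2*o) = 2*o*(6 + z))
(-334 - 1*6677)*U(-3, 6) = (-334 - 1*6677)*(2*6*(6 - 3)) = (-334 - 6677)*(2*6*3) = -7011*36 = -252396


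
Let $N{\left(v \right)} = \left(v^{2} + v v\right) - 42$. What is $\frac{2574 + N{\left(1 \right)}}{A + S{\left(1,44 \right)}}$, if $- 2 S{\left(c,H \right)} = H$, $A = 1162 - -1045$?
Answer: $\frac{2534}{2185} \approx 1.1597$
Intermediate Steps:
$A = 2207$ ($A = 1162 + 1045 = 2207$)
$N{\left(v \right)} = -42 + 2 v^{2}$ ($N{\left(v \right)} = \left(v^{2} + v^{2}\right) - 42 = 2 v^{2} - 42 = -42 + 2 v^{2}$)
$S{\left(c,H \right)} = - \frac{H}{2}$
$\frac{2574 + N{\left(1 \right)}}{A + S{\left(1,44 \right)}} = \frac{2574 - \left(42 - 2 \cdot 1^{2}\right)}{2207 - 22} = \frac{2574 + \left(-42 + 2 \cdot 1\right)}{2207 - 22} = \frac{2574 + \left(-42 + 2\right)}{2185} = \left(2574 - 40\right) \frac{1}{2185} = 2534 \cdot \frac{1}{2185} = \frac{2534}{2185}$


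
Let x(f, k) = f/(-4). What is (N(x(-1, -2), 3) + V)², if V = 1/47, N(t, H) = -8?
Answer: 140625/2209 ≈ 63.660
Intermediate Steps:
x(f, k) = -f/4 (x(f, k) = f*(-¼) = -f/4)
V = 1/47 ≈ 0.021277
(N(x(-1, -2), 3) + V)² = (-8 + 1/47)² = (-375/47)² = 140625/2209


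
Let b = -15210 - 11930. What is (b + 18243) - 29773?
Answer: -38670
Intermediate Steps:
b = -27140
(b + 18243) - 29773 = (-27140 + 18243) - 29773 = -8897 - 29773 = -38670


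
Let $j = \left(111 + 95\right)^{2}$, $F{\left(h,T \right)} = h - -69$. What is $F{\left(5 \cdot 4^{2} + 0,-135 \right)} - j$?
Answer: $-42287$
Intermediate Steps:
$F{\left(h,T \right)} = 69 + h$ ($F{\left(h,T \right)} = h + 69 = 69 + h$)
$j = 42436$ ($j = 206^{2} = 42436$)
$F{\left(5 \cdot 4^{2} + 0,-135 \right)} - j = \left(69 + \left(5 \cdot 4^{2} + 0\right)\right) - 42436 = \left(69 + \left(5 \cdot 16 + 0\right)\right) - 42436 = \left(69 + \left(80 + 0\right)\right) - 42436 = \left(69 + 80\right) - 42436 = 149 - 42436 = -42287$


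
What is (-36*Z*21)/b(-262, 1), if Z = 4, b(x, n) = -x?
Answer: -1512/131 ≈ -11.542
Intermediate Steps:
(-36*Z*21)/b(-262, 1) = (-36*4*21)/((-1*(-262))) = -144*21/262 = -3024*1/262 = -1512/131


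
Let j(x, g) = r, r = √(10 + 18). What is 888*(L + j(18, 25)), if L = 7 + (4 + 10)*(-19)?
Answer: -229992 + 1776*√7 ≈ -2.2529e+5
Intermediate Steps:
L = -259 (L = 7 + 14*(-19) = 7 - 266 = -259)
r = 2*√7 (r = √28 = 2*√7 ≈ 5.2915)
j(x, g) = 2*√7
888*(L + j(18, 25)) = 888*(-259 + 2*√7) = -229992 + 1776*√7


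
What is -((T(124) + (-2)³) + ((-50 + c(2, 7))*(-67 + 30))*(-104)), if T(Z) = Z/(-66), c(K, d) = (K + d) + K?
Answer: 4952702/33 ≈ 1.5008e+5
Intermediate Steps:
c(K, d) = d + 2*K
T(Z) = -Z/66 (T(Z) = Z*(-1/66) = -Z/66)
-((T(124) + (-2)³) + ((-50 + c(2, 7))*(-67 + 30))*(-104)) = -((-1/66*124 + (-2)³) + ((-50 + (7 + 2*2))*(-67 + 30))*(-104)) = -((-62/33 - 8) + ((-50 + (7 + 4))*(-37))*(-104)) = -(-326/33 + ((-50 + 11)*(-37))*(-104)) = -(-326/33 - 39*(-37)*(-104)) = -(-326/33 + 1443*(-104)) = -(-326/33 - 150072) = -1*(-4952702/33) = 4952702/33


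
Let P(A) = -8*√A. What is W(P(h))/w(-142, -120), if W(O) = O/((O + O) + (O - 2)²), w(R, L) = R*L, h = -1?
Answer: -1/513330 + I/136888 ≈ -1.9481e-6 + 7.3052e-6*I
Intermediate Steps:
w(R, L) = L*R
W(O) = O/((-2 + O)² + 2*O) (W(O) = O/(2*O + (-2 + O)²) = O/((-2 + O)² + 2*O))
W(P(h))/w(-142, -120) = ((-8*I)/((-2 - 8*I)² + 2*(-8*I)))/((-120*(-142))) = ((-8*I)/((-2 - 8*I)² + 2*(-8*I)))/17040 = ((-8*I)/((-2 - 8*I)² - 16*I))*(1/17040) = -8*I/((-2 - 8*I)² - 16*I)*(1/17040) = -I/(2130*((-2 - 8*I)² - 16*I))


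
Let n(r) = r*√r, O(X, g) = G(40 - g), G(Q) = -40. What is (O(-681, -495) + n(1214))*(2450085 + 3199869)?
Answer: -225998160 + 6859044156*√1214 ≈ 2.3876e+11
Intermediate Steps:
O(X, g) = -40
n(r) = r^(3/2)
(O(-681, -495) + n(1214))*(2450085 + 3199869) = (-40 + 1214^(3/2))*(2450085 + 3199869) = (-40 + 1214*√1214)*5649954 = -225998160 + 6859044156*√1214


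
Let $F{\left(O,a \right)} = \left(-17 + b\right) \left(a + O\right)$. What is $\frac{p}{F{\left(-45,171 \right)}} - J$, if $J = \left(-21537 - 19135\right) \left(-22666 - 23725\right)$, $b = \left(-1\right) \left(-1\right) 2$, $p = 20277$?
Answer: $- \frac{132077033391}{70} \approx -1.8868 \cdot 10^{9}$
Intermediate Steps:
$b = 2$ ($b = 1 \cdot 2 = 2$)
$F{\left(O,a \right)} = - 15 O - 15 a$ ($F{\left(O,a \right)} = \left(-17 + 2\right) \left(a + O\right) = - 15 \left(O + a\right) = - 15 O - 15 a$)
$J = 1886814752$ ($J = \left(-40672\right) \left(-46391\right) = 1886814752$)
$\frac{p}{F{\left(-45,171 \right)}} - J = \frac{20277}{\left(-15\right) \left(-45\right) - 2565} - 1886814752 = \frac{20277}{675 - 2565} - 1886814752 = \frac{20277}{-1890} - 1886814752 = 20277 \left(- \frac{1}{1890}\right) - 1886814752 = - \frac{751}{70} - 1886814752 = - \frac{132077033391}{70}$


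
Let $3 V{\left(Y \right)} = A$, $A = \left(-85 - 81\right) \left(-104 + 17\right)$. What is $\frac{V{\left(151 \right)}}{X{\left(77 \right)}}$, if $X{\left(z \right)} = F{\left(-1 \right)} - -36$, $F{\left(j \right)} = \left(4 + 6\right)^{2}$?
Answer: $\frac{2407}{68} \approx 35.397$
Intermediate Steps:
$F{\left(j \right)} = 100$ ($F{\left(j \right)} = 10^{2} = 100$)
$A = 14442$ ($A = \left(-166\right) \left(-87\right) = 14442$)
$X{\left(z \right)} = 136$ ($X{\left(z \right)} = 100 - -36 = 100 + 36 = 136$)
$V{\left(Y \right)} = 4814$ ($V{\left(Y \right)} = \frac{1}{3} \cdot 14442 = 4814$)
$\frac{V{\left(151 \right)}}{X{\left(77 \right)}} = \frac{4814}{136} = 4814 \cdot \frac{1}{136} = \frac{2407}{68}$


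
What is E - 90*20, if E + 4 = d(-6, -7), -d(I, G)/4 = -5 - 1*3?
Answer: -1772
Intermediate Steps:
d(I, G) = 32 (d(I, G) = -4*(-5 - 1*3) = -4*(-5 - 3) = -4*(-8) = 32)
E = 28 (E = -4 + 32 = 28)
E - 90*20 = 28 - 90*20 = 28 - 1800 = -1772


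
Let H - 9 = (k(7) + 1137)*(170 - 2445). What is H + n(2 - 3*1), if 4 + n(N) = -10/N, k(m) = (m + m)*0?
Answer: -2586660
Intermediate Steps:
k(m) = 0 (k(m) = (2*m)*0 = 0)
H = -2586666 (H = 9 + (0 + 1137)*(170 - 2445) = 9 + 1137*(-2275) = 9 - 2586675 = -2586666)
n(N) = -4 - 10/N
H + n(2 - 3*1) = -2586666 + (-4 - 10/(2 - 3*1)) = -2586666 + (-4 - 10/(2 - 3)) = -2586666 + (-4 - 10/(-1)) = -2586666 + (-4 - 10*(-1)) = -2586666 + (-4 + 10) = -2586666 + 6 = -2586660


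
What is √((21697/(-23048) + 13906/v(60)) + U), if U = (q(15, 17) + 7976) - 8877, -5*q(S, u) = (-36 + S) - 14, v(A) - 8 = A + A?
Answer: 3*I*√46410118311/23048 ≈ 28.041*I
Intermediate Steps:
v(A) = 8 + 2*A (v(A) = 8 + (A + A) = 8 + 2*A)
q(S, u) = 10 - S/5 (q(S, u) = -((-36 + S) - 14)/5 = -(-50 + S)/5 = 10 - S/5)
U = -894 (U = ((10 - ⅕*15) + 7976) - 8877 = ((10 - 3) + 7976) - 8877 = (7 + 7976) - 8877 = 7983 - 8877 = -894)
√((21697/(-23048) + 13906/v(60)) + U) = √((21697/(-23048) + 13906/(8 + 2*60)) - 894) = √((21697*(-1/23048) + 13906/(8 + 120)) - 894) = √((-21697/23048 + 13906/128) - 894) = √((-21697/23048 + 13906*(1/128)) - 894) = √((-21697/23048 + 6953/64) - 894) = √(19858017/184384 - 894) = √(-144981279/184384) = 3*I*√46410118311/23048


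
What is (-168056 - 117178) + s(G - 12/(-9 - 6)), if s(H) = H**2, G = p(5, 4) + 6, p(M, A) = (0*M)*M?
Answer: -7129694/25 ≈ -2.8519e+5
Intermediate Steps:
p(M, A) = 0 (p(M, A) = 0*M = 0)
G = 6 (G = 0 + 6 = 6)
(-168056 - 117178) + s(G - 12/(-9 - 6)) = (-168056 - 117178) + (6 - 12/(-9 - 6))**2 = -285234 + (6 - 12/(-15))**2 = -285234 + (6 - 12*(-1/15))**2 = -285234 + (6 + 4/5)**2 = -285234 + (34/5)**2 = -285234 + 1156/25 = -7129694/25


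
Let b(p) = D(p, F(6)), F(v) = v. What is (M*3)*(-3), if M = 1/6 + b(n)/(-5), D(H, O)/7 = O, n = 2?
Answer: 741/10 ≈ 74.100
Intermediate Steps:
D(H, O) = 7*O
b(p) = 42 (b(p) = 7*6 = 42)
M = -247/30 (M = 1/6 + 42/(-5) = 1*(⅙) + 42*(-⅕) = ⅙ - 42/5 = -247/30 ≈ -8.2333)
(M*3)*(-3) = -247/30*3*(-3) = -247/10*(-3) = 741/10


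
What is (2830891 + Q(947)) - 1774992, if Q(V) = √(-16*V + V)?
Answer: 1055899 + I*√14205 ≈ 1.0559e+6 + 119.18*I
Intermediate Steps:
Q(V) = √15*√(-V) (Q(V) = √(-15*V) = √15*√(-V))
(2830891 + Q(947)) - 1774992 = (2830891 + √15*√(-1*947)) - 1774992 = (2830891 + √15*√(-947)) - 1774992 = (2830891 + √15*(I*√947)) - 1774992 = (2830891 + I*√14205) - 1774992 = 1055899 + I*√14205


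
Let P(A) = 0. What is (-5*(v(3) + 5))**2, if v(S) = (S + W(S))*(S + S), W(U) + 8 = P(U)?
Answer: 15625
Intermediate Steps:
W(U) = -8 (W(U) = -8 + 0 = -8)
v(S) = 2*S*(-8 + S) (v(S) = (S - 8)*(S + S) = (-8 + S)*(2*S) = 2*S*(-8 + S))
(-5*(v(3) + 5))**2 = (-5*(2*3*(-8 + 3) + 5))**2 = (-5*(2*3*(-5) + 5))**2 = (-5*(-30 + 5))**2 = (-5*(-25))**2 = 125**2 = 15625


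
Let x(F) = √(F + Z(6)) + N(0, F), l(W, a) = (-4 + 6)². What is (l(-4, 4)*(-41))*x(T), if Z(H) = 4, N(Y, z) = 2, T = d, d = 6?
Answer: -328 - 164*√10 ≈ -846.61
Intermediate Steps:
T = 6
l(W, a) = 4 (l(W, a) = 2² = 4)
x(F) = 2 + √(4 + F) (x(F) = √(F + 4) + 2 = √(4 + F) + 2 = 2 + √(4 + F))
(l(-4, 4)*(-41))*x(T) = (4*(-41))*(2 + √(4 + 6)) = -164*(2 + √10) = -328 - 164*√10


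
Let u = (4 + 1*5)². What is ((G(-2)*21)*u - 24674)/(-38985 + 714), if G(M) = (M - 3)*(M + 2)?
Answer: 24674/38271 ≈ 0.64472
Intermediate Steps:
G(M) = (-3 + M)*(2 + M)
u = 81 (u = (4 + 5)² = 9² = 81)
((G(-2)*21)*u - 24674)/(-38985 + 714) = (((-6 + (-2)² - 1*(-2))*21)*81 - 24674)/(-38985 + 714) = (((-6 + 4 + 2)*21)*81 - 24674)/(-38271) = ((0*21)*81 - 24674)*(-1/38271) = (0*81 - 24674)*(-1/38271) = (0 - 24674)*(-1/38271) = -24674*(-1/38271) = 24674/38271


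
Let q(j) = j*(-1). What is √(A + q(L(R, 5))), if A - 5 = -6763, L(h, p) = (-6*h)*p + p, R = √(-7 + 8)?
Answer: I*√6733 ≈ 82.055*I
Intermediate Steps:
R = 1 (R = √1 = 1)
L(h, p) = p - 6*h*p (L(h, p) = -6*h*p + p = p - 6*h*p)
A = -6758 (A = 5 - 6763 = -6758)
q(j) = -j
√(A + q(L(R, 5))) = √(-6758 - 5*(1 - 6*1)) = √(-6758 - 5*(1 - 6)) = √(-6758 - 5*(-5)) = √(-6758 - 1*(-25)) = √(-6758 + 25) = √(-6733) = I*√6733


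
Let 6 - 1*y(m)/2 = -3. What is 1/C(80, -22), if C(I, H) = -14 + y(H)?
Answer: 1/4 ≈ 0.25000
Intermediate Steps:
y(m) = 18 (y(m) = 12 - 2*(-3) = 12 + 6 = 18)
C(I, H) = 4 (C(I, H) = -14 + 18 = 4)
1/C(80, -22) = 1/4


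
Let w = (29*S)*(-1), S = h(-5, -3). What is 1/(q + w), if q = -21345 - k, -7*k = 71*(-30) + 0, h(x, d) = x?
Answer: -7/150530 ≈ -4.6502e-5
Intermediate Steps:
S = -5
w = 145 (w = (29*(-5))*(-1) = -145*(-1) = 145)
k = 2130/7 (k = -(71*(-30) + 0)/7 = -(-2130 + 0)/7 = -⅐*(-2130) = 2130/7 ≈ 304.29)
q = -151545/7 (q = -21345 - 1*2130/7 = -21345 - 2130/7 = -151545/7 ≈ -21649.)
1/(q + w) = 1/(-151545/7 + 145) = 1/(-150530/7) = -7/150530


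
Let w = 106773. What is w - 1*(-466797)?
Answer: 573570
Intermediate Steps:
w - 1*(-466797) = 106773 - 1*(-466797) = 106773 + 466797 = 573570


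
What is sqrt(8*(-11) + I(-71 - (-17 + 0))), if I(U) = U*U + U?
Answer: sqrt(2774) ≈ 52.669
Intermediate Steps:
I(U) = U + U**2 (I(U) = U**2 + U = U + U**2)
sqrt(8*(-11) + I(-71 - (-17 + 0))) = sqrt(8*(-11) + (-71 - (-17 + 0))*(1 + (-71 - (-17 + 0)))) = sqrt(-88 + (-71 - 1*(-17))*(1 + (-71 - 1*(-17)))) = sqrt(-88 + (-71 + 17)*(1 + (-71 + 17))) = sqrt(-88 - 54*(1 - 54)) = sqrt(-88 - 54*(-53)) = sqrt(-88 + 2862) = sqrt(2774)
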